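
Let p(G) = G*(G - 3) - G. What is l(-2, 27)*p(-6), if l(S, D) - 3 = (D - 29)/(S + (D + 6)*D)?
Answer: 159900/889 ≈ 179.86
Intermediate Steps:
l(S, D) = 3 + (-29 + D)/(S + D*(6 + D)) (l(S, D) = 3 + (D - 29)/(S + (D + 6)*D) = 3 + (-29 + D)/(S + (6 + D)*D) = 3 + (-29 + D)/(S + D*(6 + D)))
p(G) = -G + G*(-3 + G) (p(G) = G*(-3 + G) - G = -G + G*(-3 + G))
l(-2, 27)*p(-6) = ((-29 + 3*(-2) + 3*27² + 19*27)/(-2 + 27² + 6*27))*(-6*(-4 - 6)) = ((-29 - 6 + 3*729 + 513)/(-2 + 729 + 162))*(-6*(-10)) = ((-29 - 6 + 2187 + 513)/889)*60 = ((1/889)*2665)*60 = (2665/889)*60 = 159900/889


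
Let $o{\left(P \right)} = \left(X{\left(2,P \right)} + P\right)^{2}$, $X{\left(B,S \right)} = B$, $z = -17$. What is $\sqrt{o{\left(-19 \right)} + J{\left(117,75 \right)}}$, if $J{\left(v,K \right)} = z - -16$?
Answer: $12 \sqrt{2} \approx 16.971$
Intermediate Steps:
$J{\left(v,K \right)} = -1$ ($J{\left(v,K \right)} = -17 - -16 = -17 + 16 = -1$)
$o{\left(P \right)} = \left(2 + P\right)^{2}$
$\sqrt{o{\left(-19 \right)} + J{\left(117,75 \right)}} = \sqrt{\left(2 - 19\right)^{2} - 1} = \sqrt{\left(-17\right)^{2} - 1} = \sqrt{289 - 1} = \sqrt{288} = 12 \sqrt{2}$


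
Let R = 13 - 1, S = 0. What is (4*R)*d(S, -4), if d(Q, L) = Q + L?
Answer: -192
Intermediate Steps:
d(Q, L) = L + Q
R = 12
(4*R)*d(S, -4) = (4*12)*(-4 + 0) = 48*(-4) = -192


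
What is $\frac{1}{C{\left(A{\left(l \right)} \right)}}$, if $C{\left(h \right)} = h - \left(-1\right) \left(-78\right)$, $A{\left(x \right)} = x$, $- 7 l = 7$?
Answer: $- \frac{1}{79} \approx -0.012658$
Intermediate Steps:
$l = -1$ ($l = \left(- \frac{1}{7}\right) 7 = -1$)
$C{\left(h \right)} = -78 + h$ ($C{\left(h \right)} = h - 78 = -78 + h$)
$\frac{1}{C{\left(A{\left(l \right)} \right)}} = \frac{1}{-78 - 1} = \frac{1}{-79} = - \frac{1}{79}$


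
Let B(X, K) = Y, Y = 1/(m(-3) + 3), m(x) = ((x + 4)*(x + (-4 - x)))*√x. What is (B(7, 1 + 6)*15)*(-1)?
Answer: -15/19 - 20*I*√3/19 ≈ -0.78947 - 1.8232*I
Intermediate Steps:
m(x) = √x*(-16 - 4*x) (m(x) = ((4 + x)*(-4))*√x = (-16 - 4*x)*√x = √x*(-16 - 4*x))
Y = 1/(3 - 4*I*√3) (Y = 1/(4*√(-3)*(-4 - 1*(-3)) + 3) = 1/(4*(I*√3)*(-4 + 3) + 3) = 1/(4*(I*√3)*(-1) + 3) = 1/(-4*I*√3 + 3) = 1/(3 - 4*I*√3) ≈ 0.052632 + 0.12155*I)
B(X, K) = 1/19 + 4*I*√3/57
(B(7, 1 + 6)*15)*(-1) = ((1/19 + 4*I*√3/57)*15)*(-1) = (15/19 + 20*I*√3/19)*(-1) = -15/19 - 20*I*√3/19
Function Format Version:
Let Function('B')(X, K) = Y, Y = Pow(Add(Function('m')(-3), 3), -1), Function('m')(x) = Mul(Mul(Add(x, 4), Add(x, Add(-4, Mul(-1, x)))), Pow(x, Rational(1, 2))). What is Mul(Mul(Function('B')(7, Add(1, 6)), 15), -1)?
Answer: Add(Rational(-15, 19), Mul(Rational(-20, 19), I, Pow(3, Rational(1, 2)))) ≈ Add(-0.78947, Mul(-1.8232, I))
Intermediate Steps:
Function('m')(x) = Mul(Pow(x, Rational(1, 2)), Add(-16, Mul(-4, x))) (Function('m')(x) = Mul(Mul(Add(4, x), -4), Pow(x, Rational(1, 2))) = Mul(Add(-16, Mul(-4, x)), Pow(x, Rational(1, 2))) = Mul(Pow(x, Rational(1, 2)), Add(-16, Mul(-4, x))))
Y = Pow(Add(3, Mul(-4, I, Pow(3, Rational(1, 2)))), -1) (Y = Pow(Add(Mul(4, Pow(-3, Rational(1, 2)), Add(-4, Mul(-1, -3))), 3), -1) = Pow(Add(Mul(4, Mul(I, Pow(3, Rational(1, 2))), Add(-4, 3)), 3), -1) = Pow(Add(Mul(4, Mul(I, Pow(3, Rational(1, 2))), -1), 3), -1) = Pow(Add(Mul(-4, I, Pow(3, Rational(1, 2))), 3), -1) = Pow(Add(3, Mul(-4, I, Pow(3, Rational(1, 2)))), -1) ≈ Add(0.052632, Mul(0.12155, I)))
Function('B')(X, K) = Add(Rational(1, 19), Mul(Rational(4, 57), I, Pow(3, Rational(1, 2))))
Mul(Mul(Function('B')(7, Add(1, 6)), 15), -1) = Mul(Mul(Add(Rational(1, 19), Mul(Rational(4, 57), I, Pow(3, Rational(1, 2)))), 15), -1) = Mul(Add(Rational(15, 19), Mul(Rational(20, 19), I, Pow(3, Rational(1, 2)))), -1) = Add(Rational(-15, 19), Mul(Rational(-20, 19), I, Pow(3, Rational(1, 2))))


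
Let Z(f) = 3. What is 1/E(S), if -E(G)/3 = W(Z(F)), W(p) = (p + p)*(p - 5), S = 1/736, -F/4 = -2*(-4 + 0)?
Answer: 1/36 ≈ 0.027778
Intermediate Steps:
F = -32 (F = -(-8)*(-4 + 0) = -(-8)*(-4) = -4*8 = -32)
S = 1/736 ≈ 0.0013587
W(p) = 2*p*(-5 + p) (W(p) = (2*p)*(-5 + p) = 2*p*(-5 + p))
E(G) = 36 (E(G) = -6*3*(-5 + 3) = -6*3*(-2) = -3*(-12) = 36)
1/E(S) = 1/36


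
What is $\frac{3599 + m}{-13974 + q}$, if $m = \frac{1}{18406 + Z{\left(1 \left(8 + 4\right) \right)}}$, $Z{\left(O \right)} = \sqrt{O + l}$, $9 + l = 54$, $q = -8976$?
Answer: $- \frac{406424014009}{2591672959350} + \frac{\sqrt{57}}{7775018878050} \approx -0.15682$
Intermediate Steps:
$l = 45$ ($l = -9 + 54 = 45$)
$Z{\left(O \right)} = \sqrt{45 + O}$ ($Z{\left(O \right)} = \sqrt{O + 45} = \sqrt{45 + O}$)
$m = \frac{1}{18406 + \sqrt{57}}$ ($m = \frac{1}{18406 + \sqrt{45 + 1 \left(8 + 4\right)}} = \frac{1}{18406 + \sqrt{45 + 1 \cdot 12}} = \frac{1}{18406 + \sqrt{45 + 12}} = \frac{1}{18406 + \sqrt{57}} \approx 5.4308 \cdot 10^{-5}$)
$\frac{3599 + m}{-13974 + q} = \frac{3599 + \left(\frac{18406}{338780779} - \frac{\sqrt{57}}{338780779}\right)}{-13974 - 8976} = \frac{\frac{1219272042027}{338780779} - \frac{\sqrt{57}}{338780779}}{-22950} = \left(\frac{1219272042027}{338780779} - \frac{\sqrt{57}}{338780779}\right) \left(- \frac{1}{22950}\right) = - \frac{406424014009}{2591672959350} + \frac{\sqrt{57}}{7775018878050}$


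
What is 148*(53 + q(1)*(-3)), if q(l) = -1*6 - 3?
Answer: 11840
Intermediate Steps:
q(l) = -9 (q(l) = -6 - 3 = -9)
148*(53 + q(1)*(-3)) = 148*(53 - 9*(-3)) = 148*(53 + 27) = 148*80 = 11840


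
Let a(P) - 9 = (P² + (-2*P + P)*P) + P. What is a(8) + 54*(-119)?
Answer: -6409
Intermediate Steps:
a(P) = 9 + P (a(P) = 9 + ((P² + (-2*P + P)*P) + P) = 9 + ((P² + (-P)*P) + P) = 9 + ((P² - P²) + P) = 9 + (0 + P) = 9 + P)
a(8) + 54*(-119) = (9 + 8) + 54*(-119) = 17 - 6426 = -6409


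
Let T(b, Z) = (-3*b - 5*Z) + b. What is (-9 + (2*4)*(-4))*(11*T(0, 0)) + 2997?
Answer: 2997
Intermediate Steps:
T(b, Z) = -5*Z - 2*b (T(b, Z) = (-5*Z - 3*b) + b = -5*Z - 2*b)
(-9 + (2*4)*(-4))*(11*T(0, 0)) + 2997 = (-9 + (2*4)*(-4))*(11*(-5*0 - 2*0)) + 2997 = (-9 + 8*(-4))*(11*(0 + 0)) + 2997 = (-9 - 32)*(11*0) + 2997 = -41*0 + 2997 = 0 + 2997 = 2997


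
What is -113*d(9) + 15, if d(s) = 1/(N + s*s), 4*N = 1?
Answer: 4423/325 ≈ 13.609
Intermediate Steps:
N = ¼ (N = (¼)*1 = ¼ ≈ 0.25000)
d(s) = 1/(¼ + s²) (d(s) = 1/(¼ + s*s) = 1/(¼ + s²))
-113*d(9) + 15 = -452/(1 + 4*9²) + 15 = -452/(1 + 4*81) + 15 = -452/(1 + 324) + 15 = -452/325 + 15 = 4423/325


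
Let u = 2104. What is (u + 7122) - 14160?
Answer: -4934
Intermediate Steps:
(u + 7122) - 14160 = (2104 + 7122) - 14160 = 9226 - 14160 = -4934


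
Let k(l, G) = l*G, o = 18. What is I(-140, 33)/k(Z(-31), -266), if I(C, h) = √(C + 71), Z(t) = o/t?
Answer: 31*I*√69/4788 ≈ 0.053781*I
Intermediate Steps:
Z(t) = 18/t
I(C, h) = √(71 + C)
k(l, G) = G*l
I(-140, 33)/k(Z(-31), -266) = √(71 - 140)/((-4788/(-31))) = √(-69)/((-4788*(-1)/31)) = (I*√69)/((-266*(-18/31))) = (I*√69)/(4788/31) = (I*√69)*(31/4788) = 31*I*√69/4788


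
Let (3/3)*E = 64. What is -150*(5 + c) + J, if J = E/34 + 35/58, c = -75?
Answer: 10355451/986 ≈ 10502.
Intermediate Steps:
E = 64
J = 2451/986 (J = 64/34 + 35/58 = 64*(1/34) + 35*(1/58) = 32/17 + 35/58 = 2451/986 ≈ 2.4858)
-150*(5 + c) + J = -150*(5 - 75) + 2451/986 = -150*(-70) + 2451/986 = 10500 + 2451/986 = 10355451/986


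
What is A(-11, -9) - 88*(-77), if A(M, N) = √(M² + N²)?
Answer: 6776 + √202 ≈ 6790.2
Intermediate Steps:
A(-11, -9) - 88*(-77) = √((-11)² + (-9)²) - 88*(-77) = √(121 + 81) + 6776 = √202 + 6776 = 6776 + √202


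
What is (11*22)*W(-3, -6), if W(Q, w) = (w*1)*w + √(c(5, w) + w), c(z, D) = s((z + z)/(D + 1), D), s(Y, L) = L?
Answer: 8712 + 484*I*√3 ≈ 8712.0 + 838.31*I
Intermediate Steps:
c(z, D) = D
W(Q, w) = w² + √2*√w (W(Q, w) = (w*1)*w + √(w + w) = w*w + √(2*w) = w² + √2*√w)
(11*22)*W(-3, -6) = (11*22)*((-6)² + √2*√(-6)) = 242*(36 + √2*(I*√6)) = 242*(36 + 2*I*√3) = 8712 + 484*I*√3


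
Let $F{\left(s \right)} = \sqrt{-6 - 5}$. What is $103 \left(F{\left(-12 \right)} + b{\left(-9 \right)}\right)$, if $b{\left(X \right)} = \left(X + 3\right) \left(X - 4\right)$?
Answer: $8034 + 103 i \sqrt{11} \approx 8034.0 + 341.61 i$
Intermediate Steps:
$F{\left(s \right)} = i \sqrt{11}$ ($F{\left(s \right)} = \sqrt{-11} = i \sqrt{11}$)
$b{\left(X \right)} = \left(-4 + X\right) \left(3 + X\right)$ ($b{\left(X \right)} = \left(3 + X\right) \left(-4 + X\right) = \left(-4 + X\right) \left(3 + X\right)$)
$103 \left(F{\left(-12 \right)} + b{\left(-9 \right)}\right) = 103 \left(i \sqrt{11} - \left(3 - 81\right)\right) = 103 \left(i \sqrt{11} + \left(-12 + 81 + 9\right)\right) = 103 \left(i \sqrt{11} + 78\right) = 103 \left(78 + i \sqrt{11}\right) = 8034 + 103 i \sqrt{11}$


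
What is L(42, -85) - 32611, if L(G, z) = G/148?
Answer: -2413193/74 ≈ -32611.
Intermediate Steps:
L(G, z) = G/148 (L(G, z) = G*(1/148) = G/148)
L(42, -85) - 32611 = (1/148)*42 - 32611 = 21/74 - 32611 = -2413193/74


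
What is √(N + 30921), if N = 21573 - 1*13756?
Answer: √38738 ≈ 196.82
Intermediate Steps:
N = 7817 (N = 21573 - 13756 = 7817)
√(N + 30921) = √(7817 + 30921) = √38738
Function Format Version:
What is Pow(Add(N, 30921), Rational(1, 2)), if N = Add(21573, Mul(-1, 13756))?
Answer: Pow(38738, Rational(1, 2)) ≈ 196.82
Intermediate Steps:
N = 7817 (N = Add(21573, -13756) = 7817)
Pow(Add(N, 30921), Rational(1, 2)) = Pow(Add(7817, 30921), Rational(1, 2)) = Pow(38738, Rational(1, 2))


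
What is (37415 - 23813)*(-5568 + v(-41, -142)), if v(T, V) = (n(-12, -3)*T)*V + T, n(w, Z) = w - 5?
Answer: -1422537966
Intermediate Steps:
n(w, Z) = -5 + w
v(T, V) = T - 17*T*V (v(T, V) = ((-5 - 12)*T)*V + T = (-17*T)*V + T = -17*T*V + T = T - 17*T*V)
(37415 - 23813)*(-5568 + v(-41, -142)) = (37415 - 23813)*(-5568 - 41*(1 - 17*(-142))) = 13602*(-5568 - 41*(1 + 2414)) = 13602*(-5568 - 41*2415) = 13602*(-5568 - 99015) = 13602*(-104583) = -1422537966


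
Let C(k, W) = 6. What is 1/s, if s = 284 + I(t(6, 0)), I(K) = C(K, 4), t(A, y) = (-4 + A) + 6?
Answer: 1/290 ≈ 0.0034483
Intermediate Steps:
t(A, y) = 2 + A
I(K) = 6
s = 290 (s = 284 + 6 = 290)
1/s = 1/290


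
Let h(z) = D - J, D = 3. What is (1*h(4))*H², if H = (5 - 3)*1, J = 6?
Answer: -12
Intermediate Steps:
h(z) = -3 (h(z) = 3 - 1*6 = 3 - 6 = -3)
H = 2 (H = 2*1 = 2)
(1*h(4))*H² = (1*(-3))*2² = -3*4 = -12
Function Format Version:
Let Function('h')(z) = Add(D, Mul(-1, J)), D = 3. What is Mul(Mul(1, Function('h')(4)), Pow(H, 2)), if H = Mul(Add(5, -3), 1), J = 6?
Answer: -12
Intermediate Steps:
Function('h')(z) = -3 (Function('h')(z) = Add(3, Mul(-1, 6)) = Add(3, -6) = -3)
H = 2 (H = Mul(2, 1) = 2)
Mul(Mul(1, Function('h')(4)), Pow(H, 2)) = Mul(Mul(1, -3), Pow(2, 2)) = Mul(-3, 4) = -12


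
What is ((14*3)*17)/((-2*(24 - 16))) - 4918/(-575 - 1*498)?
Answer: -343717/8584 ≈ -40.042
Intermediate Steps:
((14*3)*17)/((-2*(24 - 16))) - 4918/(-575 - 1*498) = (42*17)/((-2*8)) - 4918/(-575 - 498) = 714/(-16) - 4918/(-1073) = 714*(-1/16) - 4918*(-1/1073) = -357/8 + 4918/1073 = -343717/8584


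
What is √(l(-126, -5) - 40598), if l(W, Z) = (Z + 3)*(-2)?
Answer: I*√40594 ≈ 201.48*I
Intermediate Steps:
l(W, Z) = -6 - 2*Z (l(W, Z) = (3 + Z)*(-2) = -6 - 2*Z)
√(l(-126, -5) - 40598) = √((-6 - 2*(-5)) - 40598) = √((-6 + 10) - 40598) = √(4 - 40598) = √(-40594) = I*√40594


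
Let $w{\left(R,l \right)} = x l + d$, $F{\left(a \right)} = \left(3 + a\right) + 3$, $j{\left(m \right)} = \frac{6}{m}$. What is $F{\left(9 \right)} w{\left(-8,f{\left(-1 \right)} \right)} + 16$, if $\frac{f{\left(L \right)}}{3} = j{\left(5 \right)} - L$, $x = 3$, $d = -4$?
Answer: $253$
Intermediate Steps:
$F{\left(a \right)} = 6 + a$
$f{\left(L \right)} = \frac{18}{5} - 3 L$ ($f{\left(L \right)} = 3 \left(\frac{6}{5} - L\right) = \frac{18}{5} - 3 L$)
$w{\left(R,l \right)} = -4 + 3 l$ ($w{\left(R,l \right)} = 3 l - 4 = -4 + 3 l$)
$F{\left(9 \right)} w{\left(-8,f{\left(-1 \right)} \right)} + 16 = \left(6 + 9\right) \left(-4 + 3 \left(\frac{18}{5} - -3\right)\right) + 16 = 15 \left(-4 + 3 \left(\frac{18}{5} + 3\right)\right) + 16 = 15 \left(-4 + 3 \cdot \frac{33}{5}\right) + 16 = 15 \left(-4 + \frac{99}{5}\right) + 16 = 15 \cdot \frac{79}{5} + 16 = 237 + 16 = 253$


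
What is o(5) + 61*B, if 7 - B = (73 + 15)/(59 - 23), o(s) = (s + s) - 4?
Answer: 2555/9 ≈ 283.89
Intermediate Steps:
o(s) = -4 + 2*s (o(s) = 2*s - 4 = -4 + 2*s)
B = 41/9 (B = 7 - (73 + 15)/(59 - 23) = 7 - 88/36 = 7 - 1*22/9 = 7 - 22/9 = 41/9 ≈ 4.5556)
o(5) + 61*B = (-4 + 2*5) + 61*(41/9) = (-4 + 10) + 2501/9 = 6 + 2501/9 = 2555/9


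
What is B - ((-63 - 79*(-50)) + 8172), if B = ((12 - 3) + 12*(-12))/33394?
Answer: -402698381/33394 ≈ -12059.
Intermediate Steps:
B = -135/33394 (B = (9 - 144)*(1/33394) = -135*1/33394 = -135/33394 ≈ -0.0040426)
B - ((-63 - 79*(-50)) + 8172) = -135/33394 - ((-63 - 79*(-50)) + 8172) = -135/33394 - ((-63 + 3950) + 8172) = -135/33394 - (3887 + 8172) = -135/33394 - 1*12059 = -135/33394 - 12059 = -402698381/33394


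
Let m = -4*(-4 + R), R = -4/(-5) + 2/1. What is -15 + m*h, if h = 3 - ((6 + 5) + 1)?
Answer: -291/5 ≈ -58.200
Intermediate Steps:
R = 14/5 (R = -4*(-⅕) + 2*1 = ⅘ + 2 = 14/5 ≈ 2.8000)
h = -9 (h = 3 - (11 + 1) = 3 - 1*12 = 3 - 12 = -9)
m = 24/5 (m = -4*(-4 + 14/5) = -4*(-6/5) = 24/5 ≈ 4.8000)
-15 + m*h = -15 + (24/5)*(-9) = -15 - 216/5 = -291/5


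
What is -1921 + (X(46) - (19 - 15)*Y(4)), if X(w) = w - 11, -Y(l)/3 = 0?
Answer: -1886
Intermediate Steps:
Y(l) = 0 (Y(l) = -3*0 = 0)
X(w) = -11 + w
-1921 + (X(46) - (19 - 15)*Y(4)) = -1921 + ((-11 + 46) - (19 - 15)*0) = -1921 + (35 - 4*0) = -1921 + (35 - 1*0) = -1921 + (35 + 0) = -1921 + 35 = -1886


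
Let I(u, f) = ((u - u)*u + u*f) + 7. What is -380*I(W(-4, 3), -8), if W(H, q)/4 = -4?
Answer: -51300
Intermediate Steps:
W(H, q) = -16 (W(H, q) = 4*(-4) = -16)
I(u, f) = 7 + f*u (I(u, f) = (0*u + f*u) + 7 = (0 + f*u) + 7 = f*u + 7 = 7 + f*u)
-380*I(W(-4, 3), -8) = -380*(7 - 8*(-16)) = -380*(7 + 128) = -380*135 = -51300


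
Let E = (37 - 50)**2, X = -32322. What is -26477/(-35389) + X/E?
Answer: -1139368645/5980741 ≈ -190.51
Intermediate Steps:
E = 169 (E = (-13)**2 = 169)
-26477/(-35389) + X/E = -26477/(-35389) - 32322/169 = -26477*(-1/35389) - 32322*1/169 = 26477/35389 - 32322/169 = -1139368645/5980741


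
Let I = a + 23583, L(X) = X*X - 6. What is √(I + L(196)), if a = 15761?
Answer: √77754 ≈ 278.84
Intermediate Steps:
L(X) = -6 + X² (L(X) = X² - 6 = -6 + X²)
I = 39344 (I = 15761 + 23583 = 39344)
√(I + L(196)) = √(39344 + (-6 + 196²)) = √(39344 + (-6 + 38416)) = √(39344 + 38410) = √77754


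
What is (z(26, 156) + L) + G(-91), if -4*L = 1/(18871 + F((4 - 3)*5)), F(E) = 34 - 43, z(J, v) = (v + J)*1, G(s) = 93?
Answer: 20748199/75448 ≈ 275.00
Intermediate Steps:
z(J, v) = J + v (z(J, v) = (J + v)*1 = J + v)
F(E) = -9
L = -1/75448 (L = -1/(4*(18871 - 9)) = -1/4/18862 = -1/4*1/18862 = -1/75448 ≈ -1.3254e-5)
(z(26, 156) + L) + G(-91) = ((26 + 156) - 1/75448) + 93 = (182 - 1/75448) + 93 = 13731535/75448 + 93 = 20748199/75448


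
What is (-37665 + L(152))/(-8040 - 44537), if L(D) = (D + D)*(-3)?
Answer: 5511/7511 ≈ 0.73372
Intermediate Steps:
L(D) = -6*D (L(D) = (2*D)*(-3) = -6*D)
(-37665 + L(152))/(-8040 - 44537) = (-37665 - 6*152)/(-8040 - 44537) = (-37665 - 912)/(-52577) = -38577*(-1/52577) = 5511/7511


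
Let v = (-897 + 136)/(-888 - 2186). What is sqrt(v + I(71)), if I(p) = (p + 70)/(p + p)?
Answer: sqrt(14772958498)/109127 ≈ 1.1138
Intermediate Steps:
I(p) = (70 + p)/(2*p) (I(p) = (70 + p)/((2*p)) = (70 + p)*(1/(2*p)) = (70 + p)/(2*p))
v = 761/3074 (v = -761/(-3074) = -761*(-1/3074) = 761/3074 ≈ 0.24756)
sqrt(v + I(71)) = sqrt(761/3074 + (1/2)*(70 + 71)/71) = sqrt(761/3074 + (1/2)*(1/71)*141) = sqrt(761/3074 + 141/142) = sqrt(135374/109127) = sqrt(14772958498)/109127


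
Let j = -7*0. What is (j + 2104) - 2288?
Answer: -184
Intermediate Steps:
j = 0
(j + 2104) - 2288 = (0 + 2104) - 2288 = 2104 - 2288 = -184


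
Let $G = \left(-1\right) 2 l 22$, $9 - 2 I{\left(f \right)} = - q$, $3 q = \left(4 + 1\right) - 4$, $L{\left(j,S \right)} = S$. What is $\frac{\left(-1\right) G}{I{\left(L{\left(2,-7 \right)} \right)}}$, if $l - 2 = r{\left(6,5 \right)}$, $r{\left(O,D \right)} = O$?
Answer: $\frac{528}{7} \approx 75.429$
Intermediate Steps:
$q = \frac{1}{3}$ ($q = \frac{\left(4 + 1\right) - 4}{3} = \frac{5 - 4}{3} = \frac{1}{3} \cdot 1 = \frac{1}{3} \approx 0.33333$)
$l = 8$ ($l = 2 + 6 = 8$)
$I{\left(f \right)} = \frac{14}{3}$ ($I{\left(f \right)} = \frac{9}{2} - \frac{\left(-1\right) \frac{1}{3}}{2} = \frac{9}{2} - - \frac{1}{6} = \frac{9}{2} + \frac{1}{6} = \frac{14}{3}$)
$G = -352$ ($G = \left(-1\right) 2 \cdot 8 \cdot 22 = \left(-2\right) 8 \cdot 22 = \left(-16\right) 22 = -352$)
$\frac{\left(-1\right) G}{I{\left(L{\left(2,-7 \right)} \right)}} = \frac{\left(-1\right) \left(-352\right)}{\frac{14}{3}} = 352 \cdot \frac{3}{14} = \frac{528}{7}$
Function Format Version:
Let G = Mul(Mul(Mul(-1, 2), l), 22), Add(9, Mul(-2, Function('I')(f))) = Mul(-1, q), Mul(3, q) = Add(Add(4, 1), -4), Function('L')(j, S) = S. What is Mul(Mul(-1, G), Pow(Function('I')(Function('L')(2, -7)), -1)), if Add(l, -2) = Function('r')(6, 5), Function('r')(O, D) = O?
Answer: Rational(528, 7) ≈ 75.429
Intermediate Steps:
q = Rational(1, 3) (q = Mul(Rational(1, 3), Add(Add(4, 1), -4)) = Mul(Rational(1, 3), Add(5, -4)) = Mul(Rational(1, 3), 1) = Rational(1, 3) ≈ 0.33333)
l = 8 (l = Add(2, 6) = 8)
Function('I')(f) = Rational(14, 3) (Function('I')(f) = Add(Rational(9, 2), Mul(Rational(-1, 2), Mul(-1, Rational(1, 3)))) = Add(Rational(9, 2), Mul(Rational(-1, 2), Rational(-1, 3))) = Add(Rational(9, 2), Rational(1, 6)) = Rational(14, 3))
G = -352 (G = Mul(Mul(Mul(-1, 2), 8), 22) = Mul(Mul(-2, 8), 22) = Mul(-16, 22) = -352)
Mul(Mul(-1, G), Pow(Function('I')(Function('L')(2, -7)), -1)) = Mul(Mul(-1, -352), Pow(Rational(14, 3), -1)) = Mul(352, Rational(3, 14)) = Rational(528, 7)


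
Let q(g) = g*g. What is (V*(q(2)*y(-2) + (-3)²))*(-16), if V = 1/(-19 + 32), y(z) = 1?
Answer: -16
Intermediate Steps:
q(g) = g²
V = 1/13 ≈ 0.076923
(V*(q(2)*y(-2) + (-3)²))*(-16) = ((2²*1 + (-3)²)/13)*(-16) = ((4*1 + 9)/13)*(-16) = ((4 + 9)/13)*(-16) = ((1/13)*13)*(-16) = 1*(-16) = -16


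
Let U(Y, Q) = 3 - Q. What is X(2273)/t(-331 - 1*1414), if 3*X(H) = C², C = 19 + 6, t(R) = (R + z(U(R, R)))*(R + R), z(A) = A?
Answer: -125/6282 ≈ -0.019898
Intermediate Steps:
t(R) = 6*R (t(R) = (R + (3 - R))*(R + R) = 3*(2*R) = 6*R)
C = 25
X(H) = 625/3 (X(H) = (⅓)*25² = (⅓)*625 = 625/3)
X(2273)/t(-331 - 1*1414) = 625/(3*((6*(-331 - 1*1414)))) = 625/(3*((6*(-331 - 1414)))) = 625/(3*((6*(-1745)))) = (625/3)/(-10470) = (625/3)*(-1/10470) = -125/6282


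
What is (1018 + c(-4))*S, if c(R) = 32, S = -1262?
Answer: -1325100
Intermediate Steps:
(1018 + c(-4))*S = (1018 + 32)*(-1262) = 1050*(-1262) = -1325100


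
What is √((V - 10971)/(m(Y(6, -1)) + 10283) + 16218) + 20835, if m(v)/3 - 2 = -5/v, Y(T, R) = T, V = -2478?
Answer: 20835 + 4*√428980501698/20573 ≈ 20962.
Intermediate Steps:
m(v) = 6 - 15/v (m(v) = 6 + 3*(-5/v) = 6 - 15/v)
√((V - 10971)/(m(Y(6, -1)) + 10283) + 16218) + 20835 = √((-2478 - 10971)/((6 - 15/6) + 10283) + 16218) + 20835 = √(-13449/((6 - 15*⅙) + 10283) + 16218) + 20835 = √(-13449/((6 - 5/2) + 10283) + 16218) + 20835 = √(-13449/(7/2 + 10283) + 16218) + 20835 = √(-13449/20573/2 + 16218) + 20835 = √(-13449*2/20573 + 16218) + 20835 = √(-26898/20573 + 16218) + 20835 = √(333626016/20573) + 20835 = 4*√428980501698/20573 + 20835 = 20835 + 4*√428980501698/20573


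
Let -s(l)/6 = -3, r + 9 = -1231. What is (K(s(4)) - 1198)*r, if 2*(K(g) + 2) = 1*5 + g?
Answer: 1473740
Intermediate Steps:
r = -1240 (r = -9 - 1231 = -1240)
s(l) = 18 (s(l) = -6*(-3) = 18)
K(g) = ½ + g/2 (K(g) = -2 + (1*5 + g)/2 = -2 + (5 + g)/2 = -2 + (5/2 + g/2) = ½ + g/2)
(K(s(4)) - 1198)*r = ((½ + (½)*18) - 1198)*(-1240) = ((½ + 9) - 1198)*(-1240) = (19/2 - 1198)*(-1240) = -2377/2*(-1240) = 1473740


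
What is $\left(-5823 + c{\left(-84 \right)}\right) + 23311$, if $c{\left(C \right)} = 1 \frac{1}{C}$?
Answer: $\frac{1468991}{84} \approx 17488.0$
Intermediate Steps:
$c{\left(C \right)} = \frac{1}{C}$
$\left(-5823 + c{\left(-84 \right)}\right) + 23311 = \left(-5823 + \frac{1}{-84}\right) + 23311 = \left(-5823 - \frac{1}{84}\right) + 23311 = - \frac{489133}{84} + 23311 = \frac{1468991}{84}$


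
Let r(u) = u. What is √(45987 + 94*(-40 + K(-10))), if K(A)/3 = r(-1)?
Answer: √41945 ≈ 204.80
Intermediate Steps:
K(A) = -3 (K(A) = 3*(-1) = -3)
√(45987 + 94*(-40 + K(-10))) = √(45987 + 94*(-40 - 3)) = √(45987 + 94*(-43)) = √(45987 - 4042) = √41945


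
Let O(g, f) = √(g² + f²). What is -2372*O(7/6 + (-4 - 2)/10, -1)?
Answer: -1186*√1189/15 ≈ -2726.4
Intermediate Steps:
O(g, f) = √(f² + g²)
-2372*O(7/6 + (-4 - 2)/10, -1) = -2372*√((-1)² + (7/6 + (-4 - 2)/10)²) = -2372*√(1 + (7*(⅙) - 6*⅒)²) = -2372*√(1 + (7/6 - ⅗)²) = -2372*√(1 + (17/30)²) = -2372*√(1 + 289/900) = -1186*√1189/15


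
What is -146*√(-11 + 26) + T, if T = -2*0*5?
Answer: -146*√15 ≈ -565.46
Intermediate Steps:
T = 0 (T = 0*5 = 0)
-146*√(-11 + 26) + T = -146*√(-11 + 26) + 0 = -146*√15 + 0 = -146*√15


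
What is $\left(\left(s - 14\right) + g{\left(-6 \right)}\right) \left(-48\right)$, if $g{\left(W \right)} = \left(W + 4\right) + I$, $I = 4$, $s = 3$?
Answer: $432$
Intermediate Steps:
$g{\left(W \right)} = 8 + W$ ($g{\left(W \right)} = \left(W + 4\right) + 4 = \left(4 + W\right) + 4 = 8 + W$)
$\left(\left(s - 14\right) + g{\left(-6 \right)}\right) \left(-48\right) = \left(\left(3 - 14\right) + \left(8 - 6\right)\right) \left(-48\right) = \left(\left(3 - 14\right) + 2\right) \left(-48\right) = \left(-11 + 2\right) \left(-48\right) = \left(-9\right) \left(-48\right) = 432$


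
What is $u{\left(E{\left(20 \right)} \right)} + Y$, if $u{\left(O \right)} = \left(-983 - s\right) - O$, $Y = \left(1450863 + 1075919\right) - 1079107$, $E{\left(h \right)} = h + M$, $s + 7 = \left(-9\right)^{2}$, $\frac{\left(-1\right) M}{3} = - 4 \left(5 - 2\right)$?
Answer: $1446562$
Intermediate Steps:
$M = 36$ ($M = - 3 \left(- 4 \left(5 - 2\right)\right) = - 3 \left(\left(-4\right) 3\right) = \left(-3\right) \left(-12\right) = 36$)
$s = 74$ ($s = -7 + \left(-9\right)^{2} = -7 + 81 = 74$)
$E{\left(h \right)} = 36 + h$ ($E{\left(h \right)} = h + 36 = 36 + h$)
$Y = 1447675$ ($Y = 2526782 - 1079107 = 1447675$)
$u{\left(O \right)} = -1057 - O$ ($u{\left(O \right)} = \left(-983 - 74\right) - O = -1057 - O$)
$u{\left(E{\left(20 \right)} \right)} + Y = \left(-1057 - \left(36 + 20\right)\right) + 1447675 = \left(-1057 - 56\right) + 1447675 = -1113 + 1447675 = 1446562$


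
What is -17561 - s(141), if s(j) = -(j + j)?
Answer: -17279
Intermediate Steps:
s(j) = -2*j
-17561 - s(141) = -17561 - (-2)*141 = -17561 - 1*(-282) = -17561 + 282 = -17279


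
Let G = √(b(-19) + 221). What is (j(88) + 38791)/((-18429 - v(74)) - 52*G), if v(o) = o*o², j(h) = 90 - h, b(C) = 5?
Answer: -5478256943/59827084435 + 672412*√226/59827084435 ≈ -0.091399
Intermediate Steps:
v(o) = o³
G = √226 (G = √(5 + 221) = √226 ≈ 15.033)
(j(88) + 38791)/((-18429 - v(74)) - 52*G) = ((90 - 1*88) + 38791)/((-18429 - 1*74³) - 52*√226) = ((90 - 88) + 38791)/((-18429 - 1*405224) - 52*√226) = (2 + 38791)/((-18429 - 405224) - 52*√226) = 38793/(-423653 - 52*√226)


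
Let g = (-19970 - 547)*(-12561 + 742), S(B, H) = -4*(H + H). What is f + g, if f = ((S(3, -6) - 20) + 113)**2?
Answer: 242510304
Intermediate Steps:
S(B, H) = -8*H
f = 19881 (f = ((-8*(-6) - 20) + 113)**2 = ((48 - 20) + 113)**2 = (28 + 113)**2 = 141**2 = 19881)
g = 242490423 (g = -20517*(-11819) = 242490423)
f + g = 19881 + 242490423 = 242510304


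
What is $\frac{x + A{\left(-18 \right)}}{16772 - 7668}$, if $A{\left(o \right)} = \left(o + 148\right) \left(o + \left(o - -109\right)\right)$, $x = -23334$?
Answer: $- \frac{3461}{2276} \approx -1.5207$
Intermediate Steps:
$A{\left(o \right)} = \left(109 + 2 o\right) \left(148 + o\right)$ ($A{\left(o \right)} = \left(148 + o\right) \left(o + \left(o + 109\right)\right) = \left(148 + o\right) \left(o + \left(109 + o\right)\right) = \left(148 + o\right) \left(109 + 2 o\right) = \left(109 + 2 o\right) \left(148 + o\right)$)
$\frac{x + A{\left(-18 \right)}}{16772 - 7668} = \frac{-23334 + \left(16132 + 2 \left(-18\right)^{2} + 405 \left(-18\right)\right)}{16772 - 7668} = \frac{-23334 + \left(16132 + 2 \cdot 324 - 7290\right)}{9104} = \left(-23334 + \left(16132 + 648 - 7290\right)\right) \frac{1}{9104} = \left(-23334 + 9490\right) \frac{1}{9104} = \left(-13844\right) \frac{1}{9104} = - \frac{3461}{2276}$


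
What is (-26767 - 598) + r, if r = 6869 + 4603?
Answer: -15893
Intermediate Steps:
r = 11472
(-26767 - 598) + r = (-26767 - 598) + 11472 = -27365 + 11472 = -15893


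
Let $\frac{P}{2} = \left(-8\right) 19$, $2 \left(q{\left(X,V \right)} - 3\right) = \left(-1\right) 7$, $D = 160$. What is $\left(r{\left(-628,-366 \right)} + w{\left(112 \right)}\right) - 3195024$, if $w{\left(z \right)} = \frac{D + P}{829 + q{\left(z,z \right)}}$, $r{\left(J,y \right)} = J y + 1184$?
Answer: $- \frac{4911335032}{1657} \approx -2.964 \cdot 10^{6}$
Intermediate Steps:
$q{\left(X,V \right)} = - \frac{1}{2}$ ($q{\left(X,V \right)} = 3 + \frac{\left(-1\right) 7}{2} = 3 + \frac{1}{2} \left(-7\right) = 3 - \frac{7}{2} = - \frac{1}{2}$)
$r{\left(J,y \right)} = 1184 + J y$
$P = -304$ ($P = 2 \left(\left(-8\right) 19\right) = 2 \left(-152\right) = -304$)
$w{\left(z \right)} = - \frac{288}{1657}$ ($w{\left(z \right)} = \frac{160 - 304}{829 - \frac{1}{2}} = - \frac{144}{\frac{1657}{2}} = \left(-144\right) \frac{2}{1657} = - \frac{288}{1657}$)
$\left(r{\left(-628,-366 \right)} + w{\left(112 \right)}\right) - 3195024 = \left(\left(1184 - -229848\right) - \frac{288}{1657}\right) - 3195024 = \left(\left(1184 + 229848\right) - \frac{288}{1657}\right) - 3195024 = \left(231032 - \frac{288}{1657}\right) - 3195024 = \frac{382819736}{1657} - 3195024 = - \frac{4911335032}{1657}$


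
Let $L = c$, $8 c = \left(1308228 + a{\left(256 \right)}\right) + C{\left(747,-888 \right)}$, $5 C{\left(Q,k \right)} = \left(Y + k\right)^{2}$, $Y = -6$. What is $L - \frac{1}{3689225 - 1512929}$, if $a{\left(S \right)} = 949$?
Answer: $\frac{249768085184}{1360185} \approx 1.8363 \cdot 10^{5}$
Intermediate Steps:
$C{\left(Q,k \right)} = \frac{\left(-6 + k\right)^{2}}{5}$
$c = \frac{7345121}{40}$ ($c = \frac{\left(1308228 + 949\right) + \frac{\left(-6 - 888\right)^{2}}{5}}{8} = \frac{1309177 + \frac{\left(-894\right)^{2}}{5}}{8} = \frac{1309177 + \frac{1}{5} \cdot 799236}{8} = \frac{1309177 + \frac{799236}{5}}{8} = \frac{1}{8} \cdot \frac{7345121}{5} = \frac{7345121}{40} \approx 1.8363 \cdot 10^{5}$)
$L = \frac{7345121}{40} \approx 1.8363 \cdot 10^{5}$
$L - \frac{1}{3689225 - 1512929} = \frac{7345121}{40} - \frac{1}{3689225 - 1512929} = \frac{7345121}{40} - \frac{1}{2176296} = \frac{249768085184}{1360185}$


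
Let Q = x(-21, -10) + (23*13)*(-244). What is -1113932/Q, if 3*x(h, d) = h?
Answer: 1113932/72963 ≈ 15.267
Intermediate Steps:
x(h, d) = h/3
Q = -72963 (Q = (⅓)*(-21) + (23*13)*(-244) = -7 + 299*(-244) = -7 - 72956 = -72963)
-1113932/Q = -1113932/(-72963) = -1113932*(-1/72963) = 1113932/72963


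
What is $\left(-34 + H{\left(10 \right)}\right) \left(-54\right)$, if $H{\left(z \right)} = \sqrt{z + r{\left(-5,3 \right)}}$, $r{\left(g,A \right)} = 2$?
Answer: $1836 - 108 \sqrt{3} \approx 1648.9$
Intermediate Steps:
$H{\left(z \right)} = \sqrt{2 + z}$ ($H{\left(z \right)} = \sqrt{z + 2} = \sqrt{2 + z}$)
$\left(-34 + H{\left(10 \right)}\right) \left(-54\right) = \left(-34 + \sqrt{2 + 10}\right) \left(-54\right) = \left(-34 + \sqrt{12}\right) \left(-54\right) = \left(-34 + 2 \sqrt{3}\right) \left(-54\right) = 1836 - 108 \sqrt{3}$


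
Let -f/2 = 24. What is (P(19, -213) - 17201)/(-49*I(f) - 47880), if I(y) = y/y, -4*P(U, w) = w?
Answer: 68591/191716 ≈ 0.35777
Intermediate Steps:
f = -48 (f = -2*24 = -48)
P(U, w) = -w/4
I(y) = 1
(P(19, -213) - 17201)/(-49*I(f) - 47880) = (-¼*(-213) - 17201)/(-49*1 - 47880) = (213/4 - 17201)/(-49 - 47880) = -68591/4/(-47929) = -68591/4*(-1/47929) = 68591/191716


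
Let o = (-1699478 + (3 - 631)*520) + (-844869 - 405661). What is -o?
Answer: 3276568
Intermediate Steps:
o = -3276568 (o = (-1699478 - 628*520) - 1250530 = (-1699478 - 326560) - 1250530 = -2026038 - 1250530 = -3276568)
-o = -1*(-3276568) = 3276568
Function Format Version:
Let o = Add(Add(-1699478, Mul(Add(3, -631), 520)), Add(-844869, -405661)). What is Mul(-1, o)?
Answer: 3276568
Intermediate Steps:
o = -3276568 (o = Add(Add(-1699478, Mul(-628, 520)), -1250530) = Add(Add(-1699478, -326560), -1250530) = Add(-2026038, -1250530) = -3276568)
Mul(-1, o) = Mul(-1, -3276568) = 3276568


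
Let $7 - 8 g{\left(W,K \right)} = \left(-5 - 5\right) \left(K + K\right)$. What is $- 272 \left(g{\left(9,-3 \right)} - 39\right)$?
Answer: $12410$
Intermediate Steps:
$g{\left(W,K \right)} = \frac{7}{8} + \frac{5 K}{2}$ ($g{\left(W,K \right)} = \frac{7}{8} - \frac{\left(-5 - 5\right) \left(K + K\right)}{8} = \frac{7}{8} - \frac{\left(-10\right) 2 K}{8} = \frac{7}{8} - \frac{\left(-20\right) K}{8} = \frac{7}{8} + \frac{5 K}{2}$)
$- 272 \left(g{\left(9,-3 \right)} - 39\right) = - 272 \left(\left(\frac{7}{8} + \frac{5}{2} \left(-3\right)\right) - 39\right) = - 272 \left(\left(\frac{7}{8} - \frac{15}{2}\right) - 39\right) = - 272 \left(- \frac{53}{8} - 39\right) = \left(-272\right) \left(- \frac{365}{8}\right) = 12410$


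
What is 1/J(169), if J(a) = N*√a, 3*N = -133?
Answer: -3/1729 ≈ -0.0017351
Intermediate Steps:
N = -133/3 (N = (⅓)*(-133) = -133/3 ≈ -44.333)
J(a) = -133*√a/3
1/J(169) = 1/(-133*√169/3) = 1/(-133/3*13) = 1/(-1729/3) = -3/1729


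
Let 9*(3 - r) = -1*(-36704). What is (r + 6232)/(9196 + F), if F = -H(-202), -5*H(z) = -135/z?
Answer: 3921022/16718571 ≈ 0.23453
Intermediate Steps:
r = -36677/9 (r = 3 - (-1)*(-36704)/9 = 3 - 1/9*36704 = 3 - 36704/9 = -36677/9 ≈ -4075.2)
H(z) = 27/z (H(z) = -(-27)/z = 27/z)
F = 27/202 (F = -27/(-202) = -27*(-1)/202 = -1*(-27/202) = 27/202 ≈ 0.13366)
(r + 6232)/(9196 + F) = (-36677/9 + 6232)/(9196 + 27/202) = 19411/(9*(1857619/202)) = (19411/9)*(202/1857619) = 3921022/16718571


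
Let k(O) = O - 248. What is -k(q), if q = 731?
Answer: -483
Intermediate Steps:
k(O) = -248 + O
-k(q) = -(-248 + 731) = -1*483 = -483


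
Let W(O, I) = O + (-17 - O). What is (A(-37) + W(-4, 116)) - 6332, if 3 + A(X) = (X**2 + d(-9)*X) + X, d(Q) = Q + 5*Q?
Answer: -3022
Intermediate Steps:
W(O, I) = -17
d(Q) = 6*Q
A(X) = -3 + X**2 - 53*X (A(X) = -3 + ((X**2 + (6*(-9))*X) + X) = -3 + ((X**2 - 54*X) + X) = -3 + (X**2 - 53*X) = -3 + X**2 - 53*X)
(A(-37) + W(-4, 116)) - 6332 = ((-3 + (-37)**2 - 53*(-37)) - 17) - 6332 = ((-3 + 1369 + 1961) - 17) - 6332 = (3327 - 17) - 6332 = 3310 - 6332 = -3022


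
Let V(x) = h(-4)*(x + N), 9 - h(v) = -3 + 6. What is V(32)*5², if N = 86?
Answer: 17700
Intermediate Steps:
h(v) = 6 (h(v) = 9 - (-3 + 6) = 9 - 1*3 = 9 - 3 = 6)
V(x) = 516 + 6*x (V(x) = 6*(x + 86) = 6*(86 + x) = 516 + 6*x)
V(32)*5² = (516 + 6*32)*5² = (516 + 192)*25 = 708*25 = 17700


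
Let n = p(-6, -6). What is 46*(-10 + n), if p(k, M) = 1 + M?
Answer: -690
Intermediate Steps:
n = -5 (n = 1 - 6 = -5)
46*(-10 + n) = 46*(-10 - 5) = 46*(-15) = -690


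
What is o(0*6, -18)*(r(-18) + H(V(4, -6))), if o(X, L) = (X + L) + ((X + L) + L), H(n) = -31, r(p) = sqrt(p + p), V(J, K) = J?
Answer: 1674 - 324*I ≈ 1674.0 - 324.0*I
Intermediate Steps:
r(p) = sqrt(2)*sqrt(p) (r(p) = sqrt(2*p) = sqrt(2)*sqrt(p))
o(X, L) = 2*X + 3*L (o(X, L) = (L + X) + ((L + X) + L) = (L + X) + (X + 2*L) = 2*X + 3*L)
o(0*6, -18)*(r(-18) + H(V(4, -6))) = (2*(0*6) + 3*(-18))*(sqrt(2)*sqrt(-18) - 31) = (2*0 - 54)*(sqrt(2)*(3*I*sqrt(2)) - 31) = (0 - 54)*(6*I - 31) = -54*(-31 + 6*I) = 1674 - 324*I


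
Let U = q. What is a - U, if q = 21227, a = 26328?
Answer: 5101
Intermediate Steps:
U = 21227
a - U = 26328 - 1*21227 = 26328 - 21227 = 5101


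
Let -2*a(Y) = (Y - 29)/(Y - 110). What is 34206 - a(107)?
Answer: 34193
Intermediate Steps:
a(Y) = -(-29 + Y)/(2*(-110 + Y)) (a(Y) = -(Y - 29)/(2*(Y - 110)) = -(-29 + Y)/(2*(-110 + Y)))
34206 - a(107) = 34206 - (29 - 1*107)/(2*(-110 + 107)) = 34206 - (29 - 107)/(2*(-3)) = 34206 - (-1)*(-78)/(2*3) = 34206 - 1*13 = 34206 - 13 = 34193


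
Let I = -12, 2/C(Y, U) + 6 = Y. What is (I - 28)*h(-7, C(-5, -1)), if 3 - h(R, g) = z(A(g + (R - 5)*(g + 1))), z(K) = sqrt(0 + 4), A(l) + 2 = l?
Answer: -40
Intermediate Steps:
C(Y, U) = 2/(-6 + Y)
A(l) = -2 + l
z(K) = 2 (z(K) = sqrt(4) = 2)
h(R, g) = 1 (h(R, g) = 3 - 1*2 = 3 - 2 = 1)
(I - 28)*h(-7, C(-5, -1)) = (-12 - 28)*1 = -40*1 = -40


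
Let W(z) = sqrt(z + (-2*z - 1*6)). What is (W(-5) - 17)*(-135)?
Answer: 2295 - 135*I ≈ 2295.0 - 135.0*I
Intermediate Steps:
W(z) = sqrt(-6 - z) (W(z) = sqrt(z + (-2*z - 6)) = sqrt(z + (-6 - 2*z)) = sqrt(-6 - z))
(W(-5) - 17)*(-135) = (sqrt(-6 - 1*(-5)) - 17)*(-135) = (sqrt(-6 + 5) - 17)*(-135) = (sqrt(-1) - 17)*(-135) = (I - 17)*(-135) = (-17 + I)*(-135) = 2295 - 135*I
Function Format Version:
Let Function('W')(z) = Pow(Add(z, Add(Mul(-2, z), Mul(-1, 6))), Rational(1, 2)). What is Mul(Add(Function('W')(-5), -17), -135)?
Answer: Add(2295, Mul(-135, I)) ≈ Add(2295.0, Mul(-135.00, I))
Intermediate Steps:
Function('W')(z) = Pow(Add(-6, Mul(-1, z)), Rational(1, 2)) (Function('W')(z) = Pow(Add(z, Add(Mul(-2, z), -6)), Rational(1, 2)) = Pow(Add(z, Add(-6, Mul(-2, z))), Rational(1, 2)) = Pow(Add(-6, Mul(-1, z)), Rational(1, 2)))
Mul(Add(Function('W')(-5), -17), -135) = Mul(Add(Pow(Add(-6, Mul(-1, -5)), Rational(1, 2)), -17), -135) = Mul(Add(Pow(Add(-6, 5), Rational(1, 2)), -17), -135) = Mul(Add(Pow(-1, Rational(1, 2)), -17), -135) = Mul(Add(I, -17), -135) = Mul(Add(-17, I), -135) = Add(2295, Mul(-135, I))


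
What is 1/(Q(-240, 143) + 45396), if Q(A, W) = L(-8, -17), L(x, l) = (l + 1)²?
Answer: 1/45652 ≈ 2.1905e-5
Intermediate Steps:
L(x, l) = (1 + l)²
Q(A, W) = 256 (Q(A, W) = (1 - 17)² = (-16)² = 256)
1/(Q(-240, 143) + 45396) = 1/(256 + 45396) = 1/45652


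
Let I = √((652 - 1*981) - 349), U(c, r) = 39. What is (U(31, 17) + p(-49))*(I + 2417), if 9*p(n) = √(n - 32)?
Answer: (39 + I)*(2417 + I*√678) ≈ 94237.0 + 3432.5*I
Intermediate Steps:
I = I*√678 (I = √((652 - 981) - 349) = √(-329 - 349) = √(-678) = I*√678 ≈ 26.038*I)
p(n) = √(-32 + n)/9 (p(n) = √(n - 32)/9 = √(-32 + n)/9)
(U(31, 17) + p(-49))*(I + 2417) = (39 + √(-32 - 49)/9)*(I*√678 + 2417) = (39 + √(-81)/9)*(2417 + I*√678) = (39 + (9*I)/9)*(2417 + I*√678) = (39 + I)*(2417 + I*√678)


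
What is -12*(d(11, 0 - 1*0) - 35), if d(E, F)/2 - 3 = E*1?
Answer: 84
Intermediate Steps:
d(E, F) = 6 + 2*E (d(E, F) = 6 + 2*(E*1) = 6 + 2*E)
-12*(d(11, 0 - 1*0) - 35) = -12*((6 + 2*11) - 35) = -12*((6 + 22) - 35) = -12*(28 - 35) = -12*(-7) = 84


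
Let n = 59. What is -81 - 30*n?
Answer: -1851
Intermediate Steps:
-81 - 30*n = -81 - 30*59 = -81 - 1770 = -1851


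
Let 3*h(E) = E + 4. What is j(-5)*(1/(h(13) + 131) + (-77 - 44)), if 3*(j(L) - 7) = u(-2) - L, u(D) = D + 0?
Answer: -198428/205 ≈ -967.94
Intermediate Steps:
u(D) = D
h(E) = 4/3 + E/3 (h(E) = (E + 4)/3 = (4 + E)/3 = 4/3 + E/3)
j(L) = 19/3 - L/3 (j(L) = 7 + (-2 - L)/3 = 7 + (-⅔ - L/3) = 19/3 - L/3)
j(-5)*(1/(h(13) + 131) + (-77 - 44)) = (19/3 - ⅓*(-5))*(1/((4/3 + (⅓)*13) + 131) + (-77 - 44)) = (19/3 + 5/3)*(1/((4/3 + 13/3) + 131) - 121) = 8*(1/(17/3 + 131) - 121) = 8*(1/(410/3) - 121) = 8*(3/410 - 121) = 8*(-49607/410) = -198428/205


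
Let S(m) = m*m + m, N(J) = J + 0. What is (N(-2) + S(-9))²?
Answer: 4900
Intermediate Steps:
N(J) = J
S(m) = m + m² (S(m) = m² + m = m + m²)
(N(-2) + S(-9))² = (-2 - 9*(1 - 9))² = (-2 - 9*(-8))² = (-2 + 72)² = 70² = 4900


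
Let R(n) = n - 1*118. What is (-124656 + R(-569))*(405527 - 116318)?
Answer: -36250323687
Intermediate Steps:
R(n) = -118 + n (R(n) = n - 118 = -118 + n)
(-124656 + R(-569))*(405527 - 116318) = (-124656 + (-118 - 569))*(405527 - 116318) = (-124656 - 687)*289209 = -125343*289209 = -36250323687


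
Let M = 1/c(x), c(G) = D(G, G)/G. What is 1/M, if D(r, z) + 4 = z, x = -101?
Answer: 105/101 ≈ 1.0396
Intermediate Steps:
D(r, z) = -4 + z
c(G) = (-4 + G)/G
M = 101/105 (M = 1/((-4 - 101)/(-101)) = 1/(-1/101*(-105)) = 1/(105/101) = 101/105 ≈ 0.96190)
1/M = 1/(101/105) = 105/101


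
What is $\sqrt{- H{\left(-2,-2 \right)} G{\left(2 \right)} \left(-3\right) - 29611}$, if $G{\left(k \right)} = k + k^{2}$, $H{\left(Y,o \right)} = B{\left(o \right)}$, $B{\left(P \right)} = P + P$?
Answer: $i \sqrt{29683} \approx 172.29 i$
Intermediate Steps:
$B{\left(P \right)} = 2 P$
$H{\left(Y,o \right)} = 2 o$
$\sqrt{- H{\left(-2,-2 \right)} G{\left(2 \right)} \left(-3\right) - 29611} = \sqrt{- 2 \left(-2\right) 2 \left(1 + 2\right) \left(-3\right) - 29611} = \sqrt{\left(-1\right) \left(-4\right) 2 \cdot 3 \left(-3\right) - 29611} = \sqrt{4 \cdot 6 \left(-3\right) - 29611} = \sqrt{24 \left(-3\right) - 29611} = \sqrt{-72 - 29611} = \sqrt{-29683} = i \sqrt{29683}$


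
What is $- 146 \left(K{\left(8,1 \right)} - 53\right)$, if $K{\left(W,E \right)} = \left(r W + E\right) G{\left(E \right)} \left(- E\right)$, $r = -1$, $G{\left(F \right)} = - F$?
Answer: $8760$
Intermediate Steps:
$K{\left(W,E \right)} = E^{2} \left(E - W\right)$ ($K{\left(W,E \right)} = \left(- W + E\right) \left(- E\right) \left(- E\right) = \left(E - W\right) \left(- E\right) \left(- E\right) = - E \left(E - W\right) \left(- E\right) = E^{2} \left(E - W\right)$)
$- 146 \left(K{\left(8,1 \right)} - 53\right) = - 146 \left(1^{2} \left(1 - 8\right) - 53\right) = - 146 \left(1 \left(1 - 8\right) - 53\right) = - 146 \left(1 \left(-7\right) - 53\right) = - 146 \left(-7 - 53\right) = \left(-146\right) \left(-60\right) = 8760$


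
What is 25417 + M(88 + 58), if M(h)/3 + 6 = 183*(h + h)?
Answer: 185707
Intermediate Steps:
M(h) = -18 + 1098*h (M(h) = -18 + 3*(183*(h + h)) = -18 + 3*(183*(2*h)) = -18 + 3*(366*h) = -18 + 1098*h)
25417 + M(88 + 58) = 25417 + (-18 + 1098*(88 + 58)) = 25417 + (-18 + 1098*146) = 25417 + (-18 + 160308) = 25417 + 160290 = 185707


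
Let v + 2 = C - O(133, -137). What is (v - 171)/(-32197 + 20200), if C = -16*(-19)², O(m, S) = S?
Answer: 5812/11997 ≈ 0.48445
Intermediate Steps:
C = -5776 (C = -16*361 = -5776)
v = -5641 (v = -2 + (-5776 - 1*(-137)) = -2 + (-5776 + 137) = -2 - 5639 = -5641)
(v - 171)/(-32197 + 20200) = (-5641 - 171)/(-32197 + 20200) = -5812/(-11997) = -5812*(-1/11997) = 5812/11997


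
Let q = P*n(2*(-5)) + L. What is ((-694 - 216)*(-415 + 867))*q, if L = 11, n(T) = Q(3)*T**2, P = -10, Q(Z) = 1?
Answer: 406795480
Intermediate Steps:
n(T) = T**2 (n(T) = 1*T**2 = T**2)
q = -989 (q = -10*(2*(-5))**2 + 11 = -10*(-10)**2 + 11 = -10*100 + 11 = -1000 + 11 = -989)
((-694 - 216)*(-415 + 867))*q = ((-694 - 216)*(-415 + 867))*(-989) = -910*452*(-989) = -411320*(-989) = 406795480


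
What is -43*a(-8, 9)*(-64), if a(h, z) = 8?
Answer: 22016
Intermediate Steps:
-43*a(-8, 9)*(-64) = -43*8*(-64) = -344*(-64) = 22016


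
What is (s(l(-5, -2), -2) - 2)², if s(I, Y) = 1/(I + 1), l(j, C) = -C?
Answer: 25/9 ≈ 2.7778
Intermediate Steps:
s(I, Y) = 1/(1 + I)
(s(l(-5, -2), -2) - 2)² = (1/(1 - 1*(-2)) - 2)² = (1/(1 + 2) - 2)² = (1/3 - 2)² = (⅓ - 2)² = (-5/3)² = 25/9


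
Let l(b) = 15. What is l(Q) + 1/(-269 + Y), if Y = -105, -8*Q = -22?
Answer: 5609/374 ≈ 14.997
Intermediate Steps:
Q = 11/4 (Q = -⅛*(-22) = 11/4 ≈ 2.7500)
l(Q) + 1/(-269 + Y) = 15 + 1/(-269 - 105) = 15 + 1/(-374) = 15 - 1/374 = 5609/374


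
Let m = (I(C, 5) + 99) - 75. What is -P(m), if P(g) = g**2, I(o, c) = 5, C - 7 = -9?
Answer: -841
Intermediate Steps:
C = -2 (C = 7 - 9 = -2)
m = 29 (m = (5 + 99) - 75 = 104 - 75 = 29)
-P(m) = -1*29**2 = -1*841 = -841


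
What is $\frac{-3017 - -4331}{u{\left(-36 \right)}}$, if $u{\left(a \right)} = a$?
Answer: $- \frac{73}{2} \approx -36.5$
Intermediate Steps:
$\frac{-3017 - -4331}{u{\left(-36 \right)}} = \frac{-3017 - -4331}{-36} = \left(-3017 + 4331\right) \left(- \frac{1}{36}\right) = 1314 \left(- \frac{1}{36}\right) = - \frac{73}{2}$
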